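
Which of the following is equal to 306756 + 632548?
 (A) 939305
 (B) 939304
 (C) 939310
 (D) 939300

306756 + 632548 = 939304
B) 939304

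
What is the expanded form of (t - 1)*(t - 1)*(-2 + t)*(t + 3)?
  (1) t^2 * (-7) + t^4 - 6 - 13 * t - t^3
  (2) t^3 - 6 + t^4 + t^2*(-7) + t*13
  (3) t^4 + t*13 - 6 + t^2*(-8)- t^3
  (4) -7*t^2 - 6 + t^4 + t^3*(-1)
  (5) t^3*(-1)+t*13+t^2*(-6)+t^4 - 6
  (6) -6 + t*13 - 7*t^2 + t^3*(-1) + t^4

Expanding (t - 1)*(t - 1)*(-2 + t)*(t + 3):
= -6 + t*13 - 7*t^2 + t^3*(-1) + t^4
6) -6 + t*13 - 7*t^2 + t^3*(-1) + t^4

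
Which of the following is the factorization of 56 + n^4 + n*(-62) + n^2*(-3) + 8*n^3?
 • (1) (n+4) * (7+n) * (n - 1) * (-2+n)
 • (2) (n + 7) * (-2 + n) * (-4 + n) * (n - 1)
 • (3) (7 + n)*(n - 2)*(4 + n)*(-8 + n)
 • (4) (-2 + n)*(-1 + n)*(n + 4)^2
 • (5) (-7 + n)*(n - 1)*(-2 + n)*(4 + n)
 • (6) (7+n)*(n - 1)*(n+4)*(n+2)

We need to factor 56 + n^4 + n*(-62) + n^2*(-3) + 8*n^3.
The factored form is (n+4) * (7+n) * (n - 1) * (-2+n).
1) (n+4) * (7+n) * (n - 1) * (-2+n)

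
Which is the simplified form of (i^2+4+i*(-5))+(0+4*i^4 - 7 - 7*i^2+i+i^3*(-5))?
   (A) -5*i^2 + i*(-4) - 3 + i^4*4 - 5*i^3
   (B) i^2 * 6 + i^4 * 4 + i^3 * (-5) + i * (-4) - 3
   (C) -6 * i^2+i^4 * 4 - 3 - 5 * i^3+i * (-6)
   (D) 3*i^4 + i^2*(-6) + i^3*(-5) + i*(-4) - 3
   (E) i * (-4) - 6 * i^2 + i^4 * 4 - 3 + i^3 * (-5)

Adding the polynomials and combining like terms:
(i^2 + 4 + i*(-5)) + (0 + 4*i^4 - 7 - 7*i^2 + i + i^3*(-5))
= i * (-4) - 6 * i^2 + i^4 * 4 - 3 + i^3 * (-5)
E) i * (-4) - 6 * i^2 + i^4 * 4 - 3 + i^3 * (-5)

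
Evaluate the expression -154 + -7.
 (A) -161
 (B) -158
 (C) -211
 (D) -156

-154 + -7 = -161
A) -161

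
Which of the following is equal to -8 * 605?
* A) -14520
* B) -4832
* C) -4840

-8 * 605 = -4840
C) -4840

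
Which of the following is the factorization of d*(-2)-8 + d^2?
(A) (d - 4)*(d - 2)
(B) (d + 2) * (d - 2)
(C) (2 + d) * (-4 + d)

We need to factor d*(-2)-8 + d^2.
The factored form is (2 + d) * (-4 + d).
C) (2 + d) * (-4 + d)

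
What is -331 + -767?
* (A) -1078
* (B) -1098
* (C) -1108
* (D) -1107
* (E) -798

-331 + -767 = -1098
B) -1098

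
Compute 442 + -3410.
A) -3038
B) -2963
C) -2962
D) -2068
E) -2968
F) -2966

442 + -3410 = -2968
E) -2968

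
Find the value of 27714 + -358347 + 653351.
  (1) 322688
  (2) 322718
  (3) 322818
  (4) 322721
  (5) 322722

First: 27714 + -358347 = -330633
Then: -330633 + 653351 = 322718
2) 322718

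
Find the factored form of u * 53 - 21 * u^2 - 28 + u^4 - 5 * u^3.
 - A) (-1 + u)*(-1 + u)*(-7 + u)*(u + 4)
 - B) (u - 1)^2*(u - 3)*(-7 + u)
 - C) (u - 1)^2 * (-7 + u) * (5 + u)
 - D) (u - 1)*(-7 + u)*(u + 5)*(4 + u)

We need to factor u * 53 - 21 * u^2 - 28 + u^4 - 5 * u^3.
The factored form is (-1 + u)*(-1 + u)*(-7 + u)*(u + 4).
A) (-1 + u)*(-1 + u)*(-7 + u)*(u + 4)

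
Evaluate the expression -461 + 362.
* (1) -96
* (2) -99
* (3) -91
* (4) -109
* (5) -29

-461 + 362 = -99
2) -99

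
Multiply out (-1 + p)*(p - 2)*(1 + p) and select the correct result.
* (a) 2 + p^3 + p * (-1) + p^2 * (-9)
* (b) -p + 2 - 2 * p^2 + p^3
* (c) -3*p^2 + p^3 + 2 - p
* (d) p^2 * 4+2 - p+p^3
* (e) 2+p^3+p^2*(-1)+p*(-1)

Expanding (-1 + p)*(p - 2)*(1 + p):
= -p + 2 - 2 * p^2 + p^3
b) -p + 2 - 2 * p^2 + p^3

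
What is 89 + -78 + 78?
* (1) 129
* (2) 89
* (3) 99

First: 89 + -78 = 11
Then: 11 + 78 = 89
2) 89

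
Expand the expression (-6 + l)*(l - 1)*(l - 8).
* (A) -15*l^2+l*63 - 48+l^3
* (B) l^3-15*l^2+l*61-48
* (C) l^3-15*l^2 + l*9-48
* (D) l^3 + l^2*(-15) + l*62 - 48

Expanding (-6 + l)*(l - 1)*(l - 8):
= l^3 + l^2*(-15) + l*62 - 48
D) l^3 + l^2*(-15) + l*62 - 48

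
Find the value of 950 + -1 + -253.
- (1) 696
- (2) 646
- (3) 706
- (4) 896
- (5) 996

First: 950 + -1 = 949
Then: 949 + -253 = 696
1) 696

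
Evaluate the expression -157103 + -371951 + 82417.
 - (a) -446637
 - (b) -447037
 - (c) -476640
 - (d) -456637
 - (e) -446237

First: -157103 + -371951 = -529054
Then: -529054 + 82417 = -446637
a) -446637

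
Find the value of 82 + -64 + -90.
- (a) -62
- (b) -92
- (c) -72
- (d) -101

First: 82 + -64 = 18
Then: 18 + -90 = -72
c) -72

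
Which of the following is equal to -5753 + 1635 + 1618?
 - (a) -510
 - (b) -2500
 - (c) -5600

First: -5753 + 1635 = -4118
Then: -4118 + 1618 = -2500
b) -2500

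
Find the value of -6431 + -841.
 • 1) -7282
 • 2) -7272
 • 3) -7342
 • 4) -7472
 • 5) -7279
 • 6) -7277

-6431 + -841 = -7272
2) -7272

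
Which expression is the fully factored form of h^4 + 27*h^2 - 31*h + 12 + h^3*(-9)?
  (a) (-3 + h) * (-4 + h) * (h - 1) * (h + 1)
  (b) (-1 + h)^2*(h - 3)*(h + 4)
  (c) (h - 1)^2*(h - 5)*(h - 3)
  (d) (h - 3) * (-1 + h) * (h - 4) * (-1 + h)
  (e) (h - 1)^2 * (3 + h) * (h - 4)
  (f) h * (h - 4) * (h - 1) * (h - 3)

We need to factor h^4 + 27*h^2 - 31*h + 12 + h^3*(-9).
The factored form is (h - 3) * (-1 + h) * (h - 4) * (-1 + h).
d) (h - 3) * (-1 + h) * (h - 4) * (-1 + h)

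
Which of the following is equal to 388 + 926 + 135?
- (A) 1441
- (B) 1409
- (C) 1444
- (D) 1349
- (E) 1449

First: 388 + 926 = 1314
Then: 1314 + 135 = 1449
E) 1449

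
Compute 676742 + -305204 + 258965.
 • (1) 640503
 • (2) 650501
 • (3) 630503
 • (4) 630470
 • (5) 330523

First: 676742 + -305204 = 371538
Then: 371538 + 258965 = 630503
3) 630503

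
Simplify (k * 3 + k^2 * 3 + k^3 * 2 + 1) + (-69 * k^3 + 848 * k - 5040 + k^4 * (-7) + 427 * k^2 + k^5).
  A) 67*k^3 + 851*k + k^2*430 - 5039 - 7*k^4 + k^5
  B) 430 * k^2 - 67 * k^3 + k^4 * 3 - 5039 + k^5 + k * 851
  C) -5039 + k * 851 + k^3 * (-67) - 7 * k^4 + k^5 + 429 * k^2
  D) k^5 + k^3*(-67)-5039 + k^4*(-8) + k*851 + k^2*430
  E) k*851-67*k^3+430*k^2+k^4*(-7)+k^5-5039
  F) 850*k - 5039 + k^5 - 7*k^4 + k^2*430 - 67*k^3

Adding the polynomials and combining like terms:
(k*3 + k^2*3 + k^3*2 + 1) + (-69*k^3 + 848*k - 5040 + k^4*(-7) + 427*k^2 + k^5)
= k*851-67*k^3+430*k^2+k^4*(-7)+k^5-5039
E) k*851-67*k^3+430*k^2+k^4*(-7)+k^5-5039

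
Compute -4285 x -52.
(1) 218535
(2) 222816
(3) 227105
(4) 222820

-4285 * -52 = 222820
4) 222820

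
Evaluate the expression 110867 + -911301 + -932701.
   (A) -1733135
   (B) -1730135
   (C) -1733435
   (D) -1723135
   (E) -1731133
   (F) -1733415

First: 110867 + -911301 = -800434
Then: -800434 + -932701 = -1733135
A) -1733135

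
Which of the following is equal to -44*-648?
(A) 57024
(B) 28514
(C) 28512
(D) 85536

-44 * -648 = 28512
C) 28512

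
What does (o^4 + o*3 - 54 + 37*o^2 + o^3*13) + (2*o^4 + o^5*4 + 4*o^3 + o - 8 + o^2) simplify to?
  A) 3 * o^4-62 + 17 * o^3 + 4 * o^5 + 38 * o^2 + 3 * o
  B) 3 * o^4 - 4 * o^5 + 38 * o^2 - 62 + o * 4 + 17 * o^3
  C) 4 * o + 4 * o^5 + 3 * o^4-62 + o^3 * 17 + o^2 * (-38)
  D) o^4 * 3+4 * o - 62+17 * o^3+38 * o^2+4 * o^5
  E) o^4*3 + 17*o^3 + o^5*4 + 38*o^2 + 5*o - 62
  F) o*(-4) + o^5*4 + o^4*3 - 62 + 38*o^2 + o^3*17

Adding the polynomials and combining like terms:
(o^4 + o*3 - 54 + 37*o^2 + o^3*13) + (2*o^4 + o^5*4 + 4*o^3 + o - 8 + o^2)
= o^4 * 3+4 * o - 62+17 * o^3+38 * o^2+4 * o^5
D) o^4 * 3+4 * o - 62+17 * o^3+38 * o^2+4 * o^5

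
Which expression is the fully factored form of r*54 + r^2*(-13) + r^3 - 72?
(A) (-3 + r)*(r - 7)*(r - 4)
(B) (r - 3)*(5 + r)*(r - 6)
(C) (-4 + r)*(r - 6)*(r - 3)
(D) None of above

We need to factor r*54 + r^2*(-13) + r^3 - 72.
The factored form is (-4 + r)*(r - 6)*(r - 3).
C) (-4 + r)*(r - 6)*(r - 3)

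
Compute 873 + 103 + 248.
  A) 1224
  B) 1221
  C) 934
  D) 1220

First: 873 + 103 = 976
Then: 976 + 248 = 1224
A) 1224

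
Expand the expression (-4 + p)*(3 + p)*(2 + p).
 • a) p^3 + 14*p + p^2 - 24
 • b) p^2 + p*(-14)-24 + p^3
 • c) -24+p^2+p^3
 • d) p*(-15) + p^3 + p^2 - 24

Expanding (-4 + p)*(3 + p)*(2 + p):
= p^2 + p*(-14)-24 + p^3
b) p^2 + p*(-14)-24 + p^3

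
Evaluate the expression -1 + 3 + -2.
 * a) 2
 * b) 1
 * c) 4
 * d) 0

First: -1 + 3 = 2
Then: 2 + -2 = 0
d) 0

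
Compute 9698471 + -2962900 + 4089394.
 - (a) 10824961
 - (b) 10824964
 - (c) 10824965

First: 9698471 + -2962900 = 6735571
Then: 6735571 + 4089394 = 10824965
c) 10824965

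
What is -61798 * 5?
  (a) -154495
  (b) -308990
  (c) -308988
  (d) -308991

-61798 * 5 = -308990
b) -308990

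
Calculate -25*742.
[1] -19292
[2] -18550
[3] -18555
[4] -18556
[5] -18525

-25 * 742 = -18550
2) -18550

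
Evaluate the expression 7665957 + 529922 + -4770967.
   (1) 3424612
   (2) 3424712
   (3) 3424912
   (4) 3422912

First: 7665957 + 529922 = 8195879
Then: 8195879 + -4770967 = 3424912
3) 3424912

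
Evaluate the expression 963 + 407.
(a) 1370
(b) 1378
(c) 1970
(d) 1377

963 + 407 = 1370
a) 1370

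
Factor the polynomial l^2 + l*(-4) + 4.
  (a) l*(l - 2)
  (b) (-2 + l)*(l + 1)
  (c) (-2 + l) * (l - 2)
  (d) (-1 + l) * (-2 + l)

We need to factor l^2 + l*(-4) + 4.
The factored form is (-2 + l) * (l - 2).
c) (-2 + l) * (l - 2)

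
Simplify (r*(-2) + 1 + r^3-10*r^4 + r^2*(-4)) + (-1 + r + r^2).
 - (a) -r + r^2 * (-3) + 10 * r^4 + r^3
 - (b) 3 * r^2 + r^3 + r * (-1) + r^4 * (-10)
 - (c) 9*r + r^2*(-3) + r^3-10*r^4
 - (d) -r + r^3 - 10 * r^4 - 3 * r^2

Adding the polynomials and combining like terms:
(r*(-2) + 1 + r^3 - 10*r^4 + r^2*(-4)) + (-1 + r + r^2)
= -r + r^3 - 10 * r^4 - 3 * r^2
d) -r + r^3 - 10 * r^4 - 3 * r^2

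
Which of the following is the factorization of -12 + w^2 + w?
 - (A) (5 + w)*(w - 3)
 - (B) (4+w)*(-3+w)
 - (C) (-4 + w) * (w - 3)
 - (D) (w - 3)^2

We need to factor -12 + w^2 + w.
The factored form is (4+w)*(-3+w).
B) (4+w)*(-3+w)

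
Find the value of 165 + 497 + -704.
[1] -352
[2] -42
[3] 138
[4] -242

First: 165 + 497 = 662
Then: 662 + -704 = -42
2) -42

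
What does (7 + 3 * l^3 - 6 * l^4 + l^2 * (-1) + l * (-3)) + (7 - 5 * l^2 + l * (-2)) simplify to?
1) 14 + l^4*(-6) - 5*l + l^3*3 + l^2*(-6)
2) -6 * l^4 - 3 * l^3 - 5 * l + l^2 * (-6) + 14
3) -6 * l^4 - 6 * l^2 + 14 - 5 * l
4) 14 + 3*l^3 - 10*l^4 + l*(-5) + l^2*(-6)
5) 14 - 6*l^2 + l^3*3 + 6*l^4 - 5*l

Adding the polynomials and combining like terms:
(7 + 3*l^3 - 6*l^4 + l^2*(-1) + l*(-3)) + (7 - 5*l^2 + l*(-2))
= 14 + l^4*(-6) - 5*l + l^3*3 + l^2*(-6)
1) 14 + l^4*(-6) - 5*l + l^3*3 + l^2*(-6)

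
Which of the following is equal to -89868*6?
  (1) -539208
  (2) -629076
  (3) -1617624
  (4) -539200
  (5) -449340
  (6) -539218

-89868 * 6 = -539208
1) -539208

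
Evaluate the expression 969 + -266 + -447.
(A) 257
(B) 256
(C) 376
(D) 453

First: 969 + -266 = 703
Then: 703 + -447 = 256
B) 256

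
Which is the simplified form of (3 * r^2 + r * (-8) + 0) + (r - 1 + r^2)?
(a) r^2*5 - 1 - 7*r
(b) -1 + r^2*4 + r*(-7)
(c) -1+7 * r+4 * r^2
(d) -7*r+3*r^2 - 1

Adding the polynomials and combining like terms:
(3*r^2 + r*(-8) + 0) + (r - 1 + r^2)
= -1 + r^2*4 + r*(-7)
b) -1 + r^2*4 + r*(-7)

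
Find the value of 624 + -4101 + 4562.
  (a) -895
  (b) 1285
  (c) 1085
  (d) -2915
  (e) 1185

First: 624 + -4101 = -3477
Then: -3477 + 4562 = 1085
c) 1085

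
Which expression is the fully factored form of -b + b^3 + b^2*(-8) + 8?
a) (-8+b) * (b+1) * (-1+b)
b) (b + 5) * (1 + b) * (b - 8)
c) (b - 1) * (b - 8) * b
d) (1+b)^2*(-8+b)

We need to factor -b + b^3 + b^2*(-8) + 8.
The factored form is (-8+b) * (b+1) * (-1+b).
a) (-8+b) * (b+1) * (-1+b)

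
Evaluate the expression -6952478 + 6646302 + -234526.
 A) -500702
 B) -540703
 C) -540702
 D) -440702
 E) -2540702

First: -6952478 + 6646302 = -306176
Then: -306176 + -234526 = -540702
C) -540702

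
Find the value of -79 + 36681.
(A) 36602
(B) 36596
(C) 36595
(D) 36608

-79 + 36681 = 36602
A) 36602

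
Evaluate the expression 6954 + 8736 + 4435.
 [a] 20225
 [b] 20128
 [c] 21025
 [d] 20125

First: 6954 + 8736 = 15690
Then: 15690 + 4435 = 20125
d) 20125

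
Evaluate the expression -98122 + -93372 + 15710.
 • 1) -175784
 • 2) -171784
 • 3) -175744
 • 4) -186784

First: -98122 + -93372 = -191494
Then: -191494 + 15710 = -175784
1) -175784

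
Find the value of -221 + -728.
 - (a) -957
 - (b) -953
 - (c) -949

-221 + -728 = -949
c) -949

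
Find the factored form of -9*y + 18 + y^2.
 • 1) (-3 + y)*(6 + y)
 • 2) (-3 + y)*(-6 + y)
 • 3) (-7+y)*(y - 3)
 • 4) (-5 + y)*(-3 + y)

We need to factor -9*y + 18 + y^2.
The factored form is (-3 + y)*(-6 + y).
2) (-3 + y)*(-6 + y)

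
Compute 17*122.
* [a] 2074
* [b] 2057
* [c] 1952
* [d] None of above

17 * 122 = 2074
a) 2074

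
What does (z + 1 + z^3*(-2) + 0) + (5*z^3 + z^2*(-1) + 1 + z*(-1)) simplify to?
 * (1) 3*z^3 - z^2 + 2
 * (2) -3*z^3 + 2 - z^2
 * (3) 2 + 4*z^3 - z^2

Adding the polynomials and combining like terms:
(z + 1 + z^3*(-2) + 0) + (5*z^3 + z^2*(-1) + 1 + z*(-1))
= 3*z^3 - z^2 + 2
1) 3*z^3 - z^2 + 2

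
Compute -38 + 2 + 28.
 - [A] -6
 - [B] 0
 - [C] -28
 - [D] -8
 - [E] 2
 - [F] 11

First: -38 + 2 = -36
Then: -36 + 28 = -8
D) -8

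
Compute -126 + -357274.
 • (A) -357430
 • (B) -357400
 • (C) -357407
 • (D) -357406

-126 + -357274 = -357400
B) -357400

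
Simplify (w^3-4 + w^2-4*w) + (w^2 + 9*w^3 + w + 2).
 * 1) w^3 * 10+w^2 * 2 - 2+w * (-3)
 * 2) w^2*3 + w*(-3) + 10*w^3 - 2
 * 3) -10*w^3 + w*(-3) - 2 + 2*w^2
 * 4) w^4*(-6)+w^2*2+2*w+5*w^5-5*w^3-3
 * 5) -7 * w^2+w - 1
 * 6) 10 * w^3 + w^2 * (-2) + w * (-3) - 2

Adding the polynomials and combining like terms:
(w^3 - 4 + w^2 - 4*w) + (w^2 + 9*w^3 + w + 2)
= w^3 * 10+w^2 * 2 - 2+w * (-3)
1) w^3 * 10+w^2 * 2 - 2+w * (-3)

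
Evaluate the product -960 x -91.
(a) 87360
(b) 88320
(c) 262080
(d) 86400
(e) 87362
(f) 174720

-960 * -91 = 87360
a) 87360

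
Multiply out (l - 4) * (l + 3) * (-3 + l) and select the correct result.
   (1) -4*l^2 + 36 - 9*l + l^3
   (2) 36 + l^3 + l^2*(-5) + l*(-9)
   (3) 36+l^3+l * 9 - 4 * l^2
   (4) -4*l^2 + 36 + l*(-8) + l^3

Expanding (l - 4) * (l + 3) * (-3 + l):
= -4*l^2 + 36 - 9*l + l^3
1) -4*l^2 + 36 - 9*l + l^3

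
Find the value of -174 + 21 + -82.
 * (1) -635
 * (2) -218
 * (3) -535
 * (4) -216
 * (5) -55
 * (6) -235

First: -174 + 21 = -153
Then: -153 + -82 = -235
6) -235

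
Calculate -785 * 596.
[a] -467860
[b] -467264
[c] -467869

-785 * 596 = -467860
a) -467860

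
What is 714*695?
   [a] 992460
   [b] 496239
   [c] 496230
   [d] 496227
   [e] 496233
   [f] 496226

714 * 695 = 496230
c) 496230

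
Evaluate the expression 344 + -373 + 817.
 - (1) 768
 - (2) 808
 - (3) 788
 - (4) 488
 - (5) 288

First: 344 + -373 = -29
Then: -29 + 817 = 788
3) 788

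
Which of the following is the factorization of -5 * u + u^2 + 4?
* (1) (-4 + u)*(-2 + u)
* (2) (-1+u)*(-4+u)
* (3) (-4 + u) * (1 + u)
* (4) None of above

We need to factor -5 * u + u^2 + 4.
The factored form is (-1+u)*(-4+u).
2) (-1+u)*(-4+u)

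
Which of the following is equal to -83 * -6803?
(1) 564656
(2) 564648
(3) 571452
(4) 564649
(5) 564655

-83 * -6803 = 564649
4) 564649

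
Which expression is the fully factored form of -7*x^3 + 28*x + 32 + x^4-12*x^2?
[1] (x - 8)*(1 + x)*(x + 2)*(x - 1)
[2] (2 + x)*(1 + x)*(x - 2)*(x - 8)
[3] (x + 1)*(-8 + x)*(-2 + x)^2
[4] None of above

We need to factor -7*x^3 + 28*x + 32 + x^4-12*x^2.
The factored form is (2 + x)*(1 + x)*(x - 2)*(x - 8).
2) (2 + x)*(1 + x)*(x - 2)*(x - 8)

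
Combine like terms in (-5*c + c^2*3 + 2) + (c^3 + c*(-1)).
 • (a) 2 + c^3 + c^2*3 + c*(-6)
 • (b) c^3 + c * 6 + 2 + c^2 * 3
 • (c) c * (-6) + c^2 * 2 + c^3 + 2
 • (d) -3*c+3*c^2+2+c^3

Adding the polynomials and combining like terms:
(-5*c + c^2*3 + 2) + (c^3 + c*(-1))
= 2 + c^3 + c^2*3 + c*(-6)
a) 2 + c^3 + c^2*3 + c*(-6)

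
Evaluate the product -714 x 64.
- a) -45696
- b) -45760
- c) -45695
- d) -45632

-714 * 64 = -45696
a) -45696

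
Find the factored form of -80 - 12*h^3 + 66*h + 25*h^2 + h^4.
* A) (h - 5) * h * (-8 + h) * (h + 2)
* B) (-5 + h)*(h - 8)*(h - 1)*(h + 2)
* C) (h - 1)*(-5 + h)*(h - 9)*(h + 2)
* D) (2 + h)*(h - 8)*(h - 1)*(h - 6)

We need to factor -80 - 12*h^3 + 66*h + 25*h^2 + h^4.
The factored form is (-5 + h)*(h - 8)*(h - 1)*(h + 2).
B) (-5 + h)*(h - 8)*(h - 1)*(h + 2)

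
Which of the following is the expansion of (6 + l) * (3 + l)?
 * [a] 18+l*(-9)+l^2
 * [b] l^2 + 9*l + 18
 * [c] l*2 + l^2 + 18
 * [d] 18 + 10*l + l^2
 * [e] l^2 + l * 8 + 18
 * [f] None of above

Expanding (6 + l) * (3 + l):
= l^2 + 9*l + 18
b) l^2 + 9*l + 18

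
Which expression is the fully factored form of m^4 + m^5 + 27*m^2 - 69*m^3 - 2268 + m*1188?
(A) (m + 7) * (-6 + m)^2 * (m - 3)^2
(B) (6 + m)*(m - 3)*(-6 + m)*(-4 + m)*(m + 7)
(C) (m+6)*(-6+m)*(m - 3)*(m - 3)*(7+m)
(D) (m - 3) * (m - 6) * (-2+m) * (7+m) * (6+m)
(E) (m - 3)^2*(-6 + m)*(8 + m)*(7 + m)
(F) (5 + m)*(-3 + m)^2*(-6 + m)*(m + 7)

We need to factor m^4 + m^5 + 27*m^2 - 69*m^3 - 2268 + m*1188.
The factored form is (m+6)*(-6+m)*(m - 3)*(m - 3)*(7+m).
C) (m+6)*(-6+m)*(m - 3)*(m - 3)*(7+m)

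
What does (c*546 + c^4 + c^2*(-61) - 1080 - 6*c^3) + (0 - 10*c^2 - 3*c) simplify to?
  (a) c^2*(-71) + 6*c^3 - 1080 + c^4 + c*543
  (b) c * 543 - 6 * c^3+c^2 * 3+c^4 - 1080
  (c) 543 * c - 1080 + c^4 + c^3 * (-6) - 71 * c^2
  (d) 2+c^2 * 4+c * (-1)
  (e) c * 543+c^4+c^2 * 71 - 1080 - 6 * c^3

Adding the polynomials and combining like terms:
(c*546 + c^4 + c^2*(-61) - 1080 - 6*c^3) + (0 - 10*c^2 - 3*c)
= 543 * c - 1080 + c^4 + c^3 * (-6) - 71 * c^2
c) 543 * c - 1080 + c^4 + c^3 * (-6) - 71 * c^2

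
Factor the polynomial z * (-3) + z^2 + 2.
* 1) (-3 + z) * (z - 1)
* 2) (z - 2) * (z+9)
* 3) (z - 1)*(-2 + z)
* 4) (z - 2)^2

We need to factor z * (-3) + z^2 + 2.
The factored form is (z - 1)*(-2 + z).
3) (z - 1)*(-2 + z)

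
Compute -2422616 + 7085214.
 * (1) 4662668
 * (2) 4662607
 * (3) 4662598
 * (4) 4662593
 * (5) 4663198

-2422616 + 7085214 = 4662598
3) 4662598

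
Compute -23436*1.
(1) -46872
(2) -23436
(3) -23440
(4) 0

-23436 * 1 = -23436
2) -23436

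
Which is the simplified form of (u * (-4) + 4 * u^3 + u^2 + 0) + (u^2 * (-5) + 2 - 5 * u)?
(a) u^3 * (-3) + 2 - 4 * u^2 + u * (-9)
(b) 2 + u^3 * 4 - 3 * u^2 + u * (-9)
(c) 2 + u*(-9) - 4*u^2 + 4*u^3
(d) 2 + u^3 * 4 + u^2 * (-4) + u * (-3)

Adding the polynomials and combining like terms:
(u*(-4) + 4*u^3 + u^2 + 0) + (u^2*(-5) + 2 - 5*u)
= 2 + u*(-9) - 4*u^2 + 4*u^3
c) 2 + u*(-9) - 4*u^2 + 4*u^3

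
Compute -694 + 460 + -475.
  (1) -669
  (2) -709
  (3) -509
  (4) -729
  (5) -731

First: -694 + 460 = -234
Then: -234 + -475 = -709
2) -709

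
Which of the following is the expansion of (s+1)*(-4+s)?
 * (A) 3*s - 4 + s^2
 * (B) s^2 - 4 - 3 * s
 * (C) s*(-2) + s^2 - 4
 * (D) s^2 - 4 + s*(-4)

Expanding (s+1)*(-4+s):
= s^2 - 4 - 3 * s
B) s^2 - 4 - 3 * s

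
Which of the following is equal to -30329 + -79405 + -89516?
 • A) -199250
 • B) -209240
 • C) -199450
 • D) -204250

First: -30329 + -79405 = -109734
Then: -109734 + -89516 = -199250
A) -199250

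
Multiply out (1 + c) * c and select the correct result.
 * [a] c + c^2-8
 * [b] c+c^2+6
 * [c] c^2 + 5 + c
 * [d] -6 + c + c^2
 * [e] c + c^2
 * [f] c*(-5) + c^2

Expanding (1 + c) * c:
= c + c^2
e) c + c^2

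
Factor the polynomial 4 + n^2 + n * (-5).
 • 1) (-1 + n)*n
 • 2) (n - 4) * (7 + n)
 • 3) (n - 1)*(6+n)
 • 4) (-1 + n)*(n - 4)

We need to factor 4 + n^2 + n * (-5).
The factored form is (-1 + n)*(n - 4).
4) (-1 + n)*(n - 4)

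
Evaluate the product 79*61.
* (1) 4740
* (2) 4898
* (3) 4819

79 * 61 = 4819
3) 4819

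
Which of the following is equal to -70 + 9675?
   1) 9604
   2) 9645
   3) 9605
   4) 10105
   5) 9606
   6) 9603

-70 + 9675 = 9605
3) 9605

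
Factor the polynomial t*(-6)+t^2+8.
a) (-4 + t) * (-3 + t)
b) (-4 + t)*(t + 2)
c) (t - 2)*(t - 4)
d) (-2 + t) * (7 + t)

We need to factor t*(-6)+t^2+8.
The factored form is (t - 2)*(t - 4).
c) (t - 2)*(t - 4)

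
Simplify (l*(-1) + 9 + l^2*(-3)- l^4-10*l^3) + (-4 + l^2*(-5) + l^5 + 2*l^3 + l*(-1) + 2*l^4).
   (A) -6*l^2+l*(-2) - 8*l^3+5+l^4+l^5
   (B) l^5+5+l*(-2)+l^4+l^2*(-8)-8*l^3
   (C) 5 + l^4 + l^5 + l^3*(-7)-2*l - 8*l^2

Adding the polynomials and combining like terms:
(l*(-1) + 9 + l^2*(-3) - l^4 - 10*l^3) + (-4 + l^2*(-5) + l^5 + 2*l^3 + l*(-1) + 2*l^4)
= l^5+5+l*(-2)+l^4+l^2*(-8)-8*l^3
B) l^5+5+l*(-2)+l^4+l^2*(-8)-8*l^3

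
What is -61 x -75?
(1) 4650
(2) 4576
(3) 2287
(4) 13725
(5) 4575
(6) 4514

-61 * -75 = 4575
5) 4575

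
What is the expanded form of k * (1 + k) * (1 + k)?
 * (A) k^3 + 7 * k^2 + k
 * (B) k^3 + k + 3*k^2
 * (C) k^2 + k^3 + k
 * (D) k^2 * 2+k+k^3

Expanding k * (1 + k) * (1 + k):
= k^2 * 2+k+k^3
D) k^2 * 2+k+k^3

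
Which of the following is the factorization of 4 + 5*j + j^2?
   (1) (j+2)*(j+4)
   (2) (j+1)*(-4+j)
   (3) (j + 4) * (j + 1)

We need to factor 4 + 5*j + j^2.
The factored form is (j + 4) * (j + 1).
3) (j + 4) * (j + 1)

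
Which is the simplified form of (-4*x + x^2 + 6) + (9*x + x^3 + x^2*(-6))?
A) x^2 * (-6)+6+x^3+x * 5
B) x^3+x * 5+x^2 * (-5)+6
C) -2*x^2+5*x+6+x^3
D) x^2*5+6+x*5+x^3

Adding the polynomials and combining like terms:
(-4*x + x^2 + 6) + (9*x + x^3 + x^2*(-6))
= x^3+x * 5+x^2 * (-5)+6
B) x^3+x * 5+x^2 * (-5)+6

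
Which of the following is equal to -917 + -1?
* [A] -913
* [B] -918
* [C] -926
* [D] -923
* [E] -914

-917 + -1 = -918
B) -918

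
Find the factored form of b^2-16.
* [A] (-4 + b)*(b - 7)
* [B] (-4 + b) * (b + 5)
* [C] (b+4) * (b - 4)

We need to factor b^2-16.
The factored form is (b+4) * (b - 4).
C) (b+4) * (b - 4)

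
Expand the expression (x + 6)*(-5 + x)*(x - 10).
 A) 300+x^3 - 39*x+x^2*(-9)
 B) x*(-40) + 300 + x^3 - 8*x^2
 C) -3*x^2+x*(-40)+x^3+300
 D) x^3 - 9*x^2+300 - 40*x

Expanding (x + 6)*(-5 + x)*(x - 10):
= x^3 - 9*x^2+300 - 40*x
D) x^3 - 9*x^2+300 - 40*x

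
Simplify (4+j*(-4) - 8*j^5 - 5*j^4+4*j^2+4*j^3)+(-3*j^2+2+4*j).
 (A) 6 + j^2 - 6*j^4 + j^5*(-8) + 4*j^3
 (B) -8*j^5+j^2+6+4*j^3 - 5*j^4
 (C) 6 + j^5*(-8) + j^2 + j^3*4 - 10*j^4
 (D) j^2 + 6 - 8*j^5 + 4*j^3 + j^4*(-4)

Adding the polynomials and combining like terms:
(4 + j*(-4) - 8*j^5 - 5*j^4 + 4*j^2 + 4*j^3) + (-3*j^2 + 2 + 4*j)
= -8*j^5+j^2+6+4*j^3 - 5*j^4
B) -8*j^5+j^2+6+4*j^3 - 5*j^4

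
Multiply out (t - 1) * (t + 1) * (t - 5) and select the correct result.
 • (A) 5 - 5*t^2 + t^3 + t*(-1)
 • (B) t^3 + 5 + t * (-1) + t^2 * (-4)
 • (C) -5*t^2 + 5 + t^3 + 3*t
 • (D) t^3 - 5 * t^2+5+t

Expanding (t - 1) * (t + 1) * (t - 5):
= 5 - 5*t^2 + t^3 + t*(-1)
A) 5 - 5*t^2 + t^3 + t*(-1)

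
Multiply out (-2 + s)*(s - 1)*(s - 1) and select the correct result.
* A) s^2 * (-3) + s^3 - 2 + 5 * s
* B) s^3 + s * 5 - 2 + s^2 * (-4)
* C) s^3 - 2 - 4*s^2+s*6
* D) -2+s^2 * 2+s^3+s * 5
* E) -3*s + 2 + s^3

Expanding (-2 + s)*(s - 1)*(s - 1):
= s^3 + s * 5 - 2 + s^2 * (-4)
B) s^3 + s * 5 - 2 + s^2 * (-4)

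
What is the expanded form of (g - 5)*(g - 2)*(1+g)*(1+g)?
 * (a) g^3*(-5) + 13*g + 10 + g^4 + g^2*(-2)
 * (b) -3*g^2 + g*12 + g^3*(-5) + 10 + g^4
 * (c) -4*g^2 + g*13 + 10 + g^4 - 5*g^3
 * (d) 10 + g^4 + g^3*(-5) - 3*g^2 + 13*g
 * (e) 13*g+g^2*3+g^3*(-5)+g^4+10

Expanding (g - 5)*(g - 2)*(1+g)*(1+g):
= 10 + g^4 + g^3*(-5) - 3*g^2 + 13*g
d) 10 + g^4 + g^3*(-5) - 3*g^2 + 13*g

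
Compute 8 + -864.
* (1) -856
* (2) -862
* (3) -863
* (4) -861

8 + -864 = -856
1) -856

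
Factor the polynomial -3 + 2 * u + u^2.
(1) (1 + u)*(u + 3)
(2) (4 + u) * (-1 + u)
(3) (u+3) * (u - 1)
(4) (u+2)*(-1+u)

We need to factor -3 + 2 * u + u^2.
The factored form is (u+3) * (u - 1).
3) (u+3) * (u - 1)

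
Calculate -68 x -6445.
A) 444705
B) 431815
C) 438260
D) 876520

-68 * -6445 = 438260
C) 438260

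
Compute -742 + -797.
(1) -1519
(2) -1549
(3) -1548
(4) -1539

-742 + -797 = -1539
4) -1539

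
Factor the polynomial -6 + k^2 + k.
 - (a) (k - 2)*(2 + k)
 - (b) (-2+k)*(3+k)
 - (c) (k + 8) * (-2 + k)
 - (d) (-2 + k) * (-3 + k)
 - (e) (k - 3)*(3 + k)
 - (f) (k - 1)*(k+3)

We need to factor -6 + k^2 + k.
The factored form is (-2+k)*(3+k).
b) (-2+k)*(3+k)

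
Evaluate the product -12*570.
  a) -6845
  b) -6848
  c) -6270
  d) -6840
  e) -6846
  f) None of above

-12 * 570 = -6840
d) -6840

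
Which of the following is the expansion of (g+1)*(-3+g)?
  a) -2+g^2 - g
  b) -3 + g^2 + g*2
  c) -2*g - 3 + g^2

Expanding (g+1)*(-3+g):
= -2*g - 3 + g^2
c) -2*g - 3 + g^2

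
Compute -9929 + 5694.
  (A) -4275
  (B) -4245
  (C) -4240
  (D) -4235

-9929 + 5694 = -4235
D) -4235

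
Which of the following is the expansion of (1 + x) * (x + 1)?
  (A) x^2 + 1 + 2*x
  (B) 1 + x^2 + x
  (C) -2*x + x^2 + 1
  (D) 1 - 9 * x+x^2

Expanding (1 + x) * (x + 1):
= x^2 + 1 + 2*x
A) x^2 + 1 + 2*x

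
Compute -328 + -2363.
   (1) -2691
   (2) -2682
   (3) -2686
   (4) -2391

-328 + -2363 = -2691
1) -2691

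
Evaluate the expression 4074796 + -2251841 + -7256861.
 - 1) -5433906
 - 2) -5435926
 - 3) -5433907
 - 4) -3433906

First: 4074796 + -2251841 = 1822955
Then: 1822955 + -7256861 = -5433906
1) -5433906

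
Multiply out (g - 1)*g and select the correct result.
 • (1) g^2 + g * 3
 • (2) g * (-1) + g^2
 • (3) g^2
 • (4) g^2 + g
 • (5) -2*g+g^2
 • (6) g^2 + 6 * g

Expanding (g - 1)*g:
= g * (-1) + g^2
2) g * (-1) + g^2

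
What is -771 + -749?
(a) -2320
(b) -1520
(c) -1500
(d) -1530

-771 + -749 = -1520
b) -1520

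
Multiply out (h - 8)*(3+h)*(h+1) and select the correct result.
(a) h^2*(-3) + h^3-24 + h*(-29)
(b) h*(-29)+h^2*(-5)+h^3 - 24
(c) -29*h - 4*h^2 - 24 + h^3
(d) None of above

Expanding (h - 8)*(3+h)*(h+1):
= -29*h - 4*h^2 - 24 + h^3
c) -29*h - 4*h^2 - 24 + h^3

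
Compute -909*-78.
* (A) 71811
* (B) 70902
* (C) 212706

-909 * -78 = 70902
B) 70902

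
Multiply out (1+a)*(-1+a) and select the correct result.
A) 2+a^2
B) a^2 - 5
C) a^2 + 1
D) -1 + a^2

Expanding (1+a)*(-1+a):
= -1 + a^2
D) -1 + a^2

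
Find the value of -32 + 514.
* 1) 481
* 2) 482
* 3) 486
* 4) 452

-32 + 514 = 482
2) 482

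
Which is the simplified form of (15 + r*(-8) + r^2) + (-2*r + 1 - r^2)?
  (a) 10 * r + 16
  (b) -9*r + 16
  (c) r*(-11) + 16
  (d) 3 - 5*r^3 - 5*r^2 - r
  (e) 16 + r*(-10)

Adding the polynomials and combining like terms:
(15 + r*(-8) + r^2) + (-2*r + 1 - r^2)
= 16 + r*(-10)
e) 16 + r*(-10)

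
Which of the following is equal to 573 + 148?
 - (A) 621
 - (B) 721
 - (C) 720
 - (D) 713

573 + 148 = 721
B) 721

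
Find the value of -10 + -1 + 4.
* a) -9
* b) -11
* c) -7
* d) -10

First: -10 + -1 = -11
Then: -11 + 4 = -7
c) -7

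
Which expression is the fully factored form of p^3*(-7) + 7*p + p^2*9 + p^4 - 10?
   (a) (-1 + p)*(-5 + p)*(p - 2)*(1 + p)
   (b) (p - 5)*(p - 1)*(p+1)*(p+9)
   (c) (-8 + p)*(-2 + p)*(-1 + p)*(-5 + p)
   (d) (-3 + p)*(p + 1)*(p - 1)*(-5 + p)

We need to factor p^3*(-7) + 7*p + p^2*9 + p^4 - 10.
The factored form is (-1 + p)*(-5 + p)*(p - 2)*(1 + p).
a) (-1 + p)*(-5 + p)*(p - 2)*(1 + p)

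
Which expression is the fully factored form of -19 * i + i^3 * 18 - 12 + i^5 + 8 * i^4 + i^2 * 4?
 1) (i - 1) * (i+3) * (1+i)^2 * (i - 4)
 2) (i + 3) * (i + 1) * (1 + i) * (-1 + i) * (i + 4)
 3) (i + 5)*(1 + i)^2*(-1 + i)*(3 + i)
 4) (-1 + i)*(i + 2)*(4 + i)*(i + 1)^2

We need to factor -19 * i + i^3 * 18 - 12 + i^5 + 8 * i^4 + i^2 * 4.
The factored form is (i + 3) * (i + 1) * (1 + i) * (-1 + i) * (i + 4).
2) (i + 3) * (i + 1) * (1 + i) * (-1 + i) * (i + 4)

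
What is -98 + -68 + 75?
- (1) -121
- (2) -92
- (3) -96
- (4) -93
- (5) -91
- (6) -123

First: -98 + -68 = -166
Then: -166 + 75 = -91
5) -91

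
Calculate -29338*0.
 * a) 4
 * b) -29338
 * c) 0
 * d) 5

-29338 * 0 = 0
c) 0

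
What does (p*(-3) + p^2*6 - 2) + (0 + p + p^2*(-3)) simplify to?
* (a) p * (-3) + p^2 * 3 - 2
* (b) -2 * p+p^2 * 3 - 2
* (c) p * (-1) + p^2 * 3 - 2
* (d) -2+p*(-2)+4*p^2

Adding the polynomials and combining like terms:
(p*(-3) + p^2*6 - 2) + (0 + p + p^2*(-3))
= -2 * p+p^2 * 3 - 2
b) -2 * p+p^2 * 3 - 2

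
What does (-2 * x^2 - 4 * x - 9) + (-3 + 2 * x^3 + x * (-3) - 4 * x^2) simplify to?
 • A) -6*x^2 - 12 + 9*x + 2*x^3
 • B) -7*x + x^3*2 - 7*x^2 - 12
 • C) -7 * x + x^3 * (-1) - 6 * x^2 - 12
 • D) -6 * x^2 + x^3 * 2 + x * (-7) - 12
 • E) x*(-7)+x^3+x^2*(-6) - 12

Adding the polynomials and combining like terms:
(-2*x^2 - 4*x - 9) + (-3 + 2*x^3 + x*(-3) - 4*x^2)
= -6 * x^2 + x^3 * 2 + x * (-7) - 12
D) -6 * x^2 + x^3 * 2 + x * (-7) - 12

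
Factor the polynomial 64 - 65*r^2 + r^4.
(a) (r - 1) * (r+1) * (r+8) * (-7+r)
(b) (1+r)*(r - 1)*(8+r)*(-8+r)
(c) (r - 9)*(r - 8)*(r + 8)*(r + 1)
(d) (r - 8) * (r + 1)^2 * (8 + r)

We need to factor 64 - 65*r^2 + r^4.
The factored form is (1+r)*(r - 1)*(8+r)*(-8+r).
b) (1+r)*(r - 1)*(8+r)*(-8+r)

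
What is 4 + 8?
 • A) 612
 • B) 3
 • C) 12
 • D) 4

4 + 8 = 12
C) 12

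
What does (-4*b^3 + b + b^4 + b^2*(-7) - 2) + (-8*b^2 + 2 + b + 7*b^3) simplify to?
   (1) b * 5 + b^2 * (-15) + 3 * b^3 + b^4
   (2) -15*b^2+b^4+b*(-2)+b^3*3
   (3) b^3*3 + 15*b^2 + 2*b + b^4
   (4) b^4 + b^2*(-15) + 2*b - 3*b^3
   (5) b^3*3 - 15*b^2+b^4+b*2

Adding the polynomials and combining like terms:
(-4*b^3 + b + b^4 + b^2*(-7) - 2) + (-8*b^2 + 2 + b + 7*b^3)
= b^3*3 - 15*b^2+b^4+b*2
5) b^3*3 - 15*b^2+b^4+b*2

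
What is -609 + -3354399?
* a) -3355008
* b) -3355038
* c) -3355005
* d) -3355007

-609 + -3354399 = -3355008
a) -3355008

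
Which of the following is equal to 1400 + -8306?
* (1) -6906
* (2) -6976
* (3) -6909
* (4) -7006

1400 + -8306 = -6906
1) -6906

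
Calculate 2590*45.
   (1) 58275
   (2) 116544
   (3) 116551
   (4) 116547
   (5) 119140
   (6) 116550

2590 * 45 = 116550
6) 116550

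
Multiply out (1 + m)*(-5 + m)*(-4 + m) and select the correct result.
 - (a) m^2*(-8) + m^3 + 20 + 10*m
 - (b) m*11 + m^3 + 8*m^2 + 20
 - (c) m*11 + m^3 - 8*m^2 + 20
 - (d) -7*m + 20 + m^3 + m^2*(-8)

Expanding (1 + m)*(-5 + m)*(-4 + m):
= m*11 + m^3 - 8*m^2 + 20
c) m*11 + m^3 - 8*m^2 + 20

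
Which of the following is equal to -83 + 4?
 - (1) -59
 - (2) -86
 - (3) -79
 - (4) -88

-83 + 4 = -79
3) -79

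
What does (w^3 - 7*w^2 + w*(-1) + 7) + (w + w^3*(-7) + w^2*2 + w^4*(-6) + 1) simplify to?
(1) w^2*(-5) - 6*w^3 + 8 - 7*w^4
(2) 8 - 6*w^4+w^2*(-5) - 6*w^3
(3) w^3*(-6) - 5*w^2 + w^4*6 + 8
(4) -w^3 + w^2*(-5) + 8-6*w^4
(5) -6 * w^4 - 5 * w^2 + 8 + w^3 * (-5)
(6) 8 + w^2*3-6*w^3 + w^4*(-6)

Adding the polynomials and combining like terms:
(w^3 - 7*w^2 + w*(-1) + 7) + (w + w^3*(-7) + w^2*2 + w^4*(-6) + 1)
= 8 - 6*w^4+w^2*(-5) - 6*w^3
2) 8 - 6*w^4+w^2*(-5) - 6*w^3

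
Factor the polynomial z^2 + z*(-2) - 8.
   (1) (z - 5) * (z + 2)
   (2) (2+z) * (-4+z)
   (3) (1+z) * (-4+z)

We need to factor z^2 + z*(-2) - 8.
The factored form is (2+z) * (-4+z).
2) (2+z) * (-4+z)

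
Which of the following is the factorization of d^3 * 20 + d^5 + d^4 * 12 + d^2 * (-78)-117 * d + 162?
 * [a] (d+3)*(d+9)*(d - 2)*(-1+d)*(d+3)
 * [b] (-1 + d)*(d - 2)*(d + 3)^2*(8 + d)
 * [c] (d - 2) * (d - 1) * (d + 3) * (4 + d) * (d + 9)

We need to factor d^3 * 20 + d^5 + d^4 * 12 + d^2 * (-78)-117 * d + 162.
The factored form is (d+3)*(d+9)*(d - 2)*(-1+d)*(d+3).
a) (d+3)*(d+9)*(d - 2)*(-1+d)*(d+3)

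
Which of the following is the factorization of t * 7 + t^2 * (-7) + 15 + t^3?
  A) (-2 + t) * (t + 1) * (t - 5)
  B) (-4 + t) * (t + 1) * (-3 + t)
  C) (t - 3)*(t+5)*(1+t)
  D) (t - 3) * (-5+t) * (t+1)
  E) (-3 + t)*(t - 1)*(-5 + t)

We need to factor t * 7 + t^2 * (-7) + 15 + t^3.
The factored form is (t - 3) * (-5+t) * (t+1).
D) (t - 3) * (-5+t) * (t+1)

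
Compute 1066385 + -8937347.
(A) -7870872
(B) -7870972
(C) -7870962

1066385 + -8937347 = -7870962
C) -7870962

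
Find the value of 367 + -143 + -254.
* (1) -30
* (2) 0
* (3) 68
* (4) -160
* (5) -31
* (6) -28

First: 367 + -143 = 224
Then: 224 + -254 = -30
1) -30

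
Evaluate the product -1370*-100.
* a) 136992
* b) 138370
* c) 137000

-1370 * -100 = 137000
c) 137000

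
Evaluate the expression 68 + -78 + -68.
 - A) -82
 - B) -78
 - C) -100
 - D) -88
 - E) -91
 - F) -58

First: 68 + -78 = -10
Then: -10 + -68 = -78
B) -78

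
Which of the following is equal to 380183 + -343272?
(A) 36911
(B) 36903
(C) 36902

380183 + -343272 = 36911
A) 36911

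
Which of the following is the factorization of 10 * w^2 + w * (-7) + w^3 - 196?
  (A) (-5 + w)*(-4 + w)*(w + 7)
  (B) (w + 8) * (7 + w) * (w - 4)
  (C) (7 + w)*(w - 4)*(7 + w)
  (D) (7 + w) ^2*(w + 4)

We need to factor 10 * w^2 + w * (-7) + w^3 - 196.
The factored form is (7 + w)*(w - 4)*(7 + w).
C) (7 + w)*(w - 4)*(7 + w)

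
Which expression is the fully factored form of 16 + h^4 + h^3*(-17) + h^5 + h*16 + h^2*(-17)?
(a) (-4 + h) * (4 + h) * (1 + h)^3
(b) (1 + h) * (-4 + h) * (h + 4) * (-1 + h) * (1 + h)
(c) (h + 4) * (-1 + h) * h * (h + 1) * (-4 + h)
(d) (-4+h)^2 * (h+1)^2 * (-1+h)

We need to factor 16 + h^4 + h^3*(-17) + h^5 + h*16 + h^2*(-17).
The factored form is (1 + h) * (-4 + h) * (h + 4) * (-1 + h) * (1 + h).
b) (1 + h) * (-4 + h) * (h + 4) * (-1 + h) * (1 + h)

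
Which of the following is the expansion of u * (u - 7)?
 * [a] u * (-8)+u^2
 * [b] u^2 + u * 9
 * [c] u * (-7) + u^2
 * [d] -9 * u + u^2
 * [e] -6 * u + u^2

Expanding u * (u - 7):
= u * (-7) + u^2
c) u * (-7) + u^2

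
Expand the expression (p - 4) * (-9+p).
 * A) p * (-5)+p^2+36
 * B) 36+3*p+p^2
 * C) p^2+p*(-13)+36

Expanding (p - 4) * (-9+p):
= p^2+p*(-13)+36
C) p^2+p*(-13)+36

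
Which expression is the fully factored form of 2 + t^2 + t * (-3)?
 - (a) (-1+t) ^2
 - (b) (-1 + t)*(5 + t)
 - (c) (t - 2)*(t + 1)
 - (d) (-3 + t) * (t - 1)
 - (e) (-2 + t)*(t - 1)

We need to factor 2 + t^2 + t * (-3).
The factored form is (-2 + t)*(t - 1).
e) (-2 + t)*(t - 1)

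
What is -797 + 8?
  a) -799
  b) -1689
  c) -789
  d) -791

-797 + 8 = -789
c) -789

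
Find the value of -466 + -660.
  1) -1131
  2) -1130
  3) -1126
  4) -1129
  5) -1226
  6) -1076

-466 + -660 = -1126
3) -1126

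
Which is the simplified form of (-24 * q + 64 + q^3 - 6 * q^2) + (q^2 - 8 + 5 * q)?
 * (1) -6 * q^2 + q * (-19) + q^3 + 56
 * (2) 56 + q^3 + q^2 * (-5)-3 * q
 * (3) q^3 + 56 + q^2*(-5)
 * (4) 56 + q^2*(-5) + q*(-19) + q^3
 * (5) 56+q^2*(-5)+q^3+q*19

Adding the polynomials and combining like terms:
(-24*q + 64 + q^3 - 6*q^2) + (q^2 - 8 + 5*q)
= 56 + q^2*(-5) + q*(-19) + q^3
4) 56 + q^2*(-5) + q*(-19) + q^3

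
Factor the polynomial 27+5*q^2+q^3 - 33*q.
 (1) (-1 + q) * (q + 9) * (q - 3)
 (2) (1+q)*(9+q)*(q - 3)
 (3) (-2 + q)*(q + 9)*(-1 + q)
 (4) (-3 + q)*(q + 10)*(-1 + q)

We need to factor 27+5*q^2+q^3 - 33*q.
The factored form is (-1 + q) * (q + 9) * (q - 3).
1) (-1 + q) * (q + 9) * (q - 3)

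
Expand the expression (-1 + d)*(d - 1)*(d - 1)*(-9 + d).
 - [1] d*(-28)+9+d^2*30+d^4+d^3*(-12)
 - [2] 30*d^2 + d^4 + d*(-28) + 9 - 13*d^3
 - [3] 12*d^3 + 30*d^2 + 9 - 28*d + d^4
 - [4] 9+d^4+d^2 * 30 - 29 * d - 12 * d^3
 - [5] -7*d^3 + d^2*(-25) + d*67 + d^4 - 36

Expanding (-1 + d)*(d - 1)*(d - 1)*(-9 + d):
= d*(-28)+9+d^2*30+d^4+d^3*(-12)
1) d*(-28)+9+d^2*30+d^4+d^3*(-12)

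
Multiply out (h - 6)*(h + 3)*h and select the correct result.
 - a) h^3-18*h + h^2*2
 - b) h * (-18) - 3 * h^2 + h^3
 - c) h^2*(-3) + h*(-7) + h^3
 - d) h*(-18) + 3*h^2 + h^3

Expanding (h - 6)*(h + 3)*h:
= h * (-18) - 3 * h^2 + h^3
b) h * (-18) - 3 * h^2 + h^3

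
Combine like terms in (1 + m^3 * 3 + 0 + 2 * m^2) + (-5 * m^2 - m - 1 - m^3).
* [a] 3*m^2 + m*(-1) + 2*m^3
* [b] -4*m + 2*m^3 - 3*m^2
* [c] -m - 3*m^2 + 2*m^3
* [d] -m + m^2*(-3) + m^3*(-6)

Adding the polynomials and combining like terms:
(1 + m^3*3 + 0 + 2*m^2) + (-5*m^2 - m - 1 - m^3)
= -m - 3*m^2 + 2*m^3
c) -m - 3*m^2 + 2*m^3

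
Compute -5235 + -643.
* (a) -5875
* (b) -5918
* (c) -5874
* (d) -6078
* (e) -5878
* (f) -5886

-5235 + -643 = -5878
e) -5878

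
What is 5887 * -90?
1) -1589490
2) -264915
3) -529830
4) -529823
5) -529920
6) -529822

5887 * -90 = -529830
3) -529830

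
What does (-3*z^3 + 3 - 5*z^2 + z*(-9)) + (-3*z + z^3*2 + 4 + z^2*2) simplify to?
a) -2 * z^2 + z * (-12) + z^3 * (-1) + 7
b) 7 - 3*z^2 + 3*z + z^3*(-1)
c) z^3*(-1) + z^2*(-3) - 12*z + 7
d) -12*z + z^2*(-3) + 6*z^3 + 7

Adding the polynomials and combining like terms:
(-3*z^3 + 3 - 5*z^2 + z*(-9)) + (-3*z + z^3*2 + 4 + z^2*2)
= z^3*(-1) + z^2*(-3) - 12*z + 7
c) z^3*(-1) + z^2*(-3) - 12*z + 7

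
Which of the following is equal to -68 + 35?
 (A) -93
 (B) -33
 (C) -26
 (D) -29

-68 + 35 = -33
B) -33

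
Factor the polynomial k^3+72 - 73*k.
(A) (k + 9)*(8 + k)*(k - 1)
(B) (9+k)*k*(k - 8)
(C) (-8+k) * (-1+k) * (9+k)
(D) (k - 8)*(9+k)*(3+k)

We need to factor k^3+72 - 73*k.
The factored form is (-8+k) * (-1+k) * (9+k).
C) (-8+k) * (-1+k) * (9+k)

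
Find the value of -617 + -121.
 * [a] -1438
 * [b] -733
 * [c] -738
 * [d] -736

-617 + -121 = -738
c) -738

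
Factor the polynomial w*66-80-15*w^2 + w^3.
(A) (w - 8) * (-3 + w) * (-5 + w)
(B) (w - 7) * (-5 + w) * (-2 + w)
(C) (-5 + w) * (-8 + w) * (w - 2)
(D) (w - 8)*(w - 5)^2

We need to factor w*66-80-15*w^2 + w^3.
The factored form is (-5 + w) * (-8 + w) * (w - 2).
C) (-5 + w) * (-8 + w) * (w - 2)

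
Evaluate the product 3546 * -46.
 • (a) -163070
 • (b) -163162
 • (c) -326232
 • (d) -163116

3546 * -46 = -163116
d) -163116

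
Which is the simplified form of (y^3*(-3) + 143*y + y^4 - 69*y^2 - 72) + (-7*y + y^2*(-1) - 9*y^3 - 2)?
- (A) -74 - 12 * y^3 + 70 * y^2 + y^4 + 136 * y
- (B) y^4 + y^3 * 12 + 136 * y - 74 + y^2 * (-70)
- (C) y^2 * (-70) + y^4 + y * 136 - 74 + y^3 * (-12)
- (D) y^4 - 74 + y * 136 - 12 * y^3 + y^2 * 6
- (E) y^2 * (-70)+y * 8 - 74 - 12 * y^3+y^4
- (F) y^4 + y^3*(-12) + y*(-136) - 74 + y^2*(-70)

Adding the polynomials and combining like terms:
(y^3*(-3) + 143*y + y^4 - 69*y^2 - 72) + (-7*y + y^2*(-1) - 9*y^3 - 2)
= y^2 * (-70) + y^4 + y * 136 - 74 + y^3 * (-12)
C) y^2 * (-70) + y^4 + y * 136 - 74 + y^3 * (-12)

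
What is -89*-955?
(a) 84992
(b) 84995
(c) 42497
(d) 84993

-89 * -955 = 84995
b) 84995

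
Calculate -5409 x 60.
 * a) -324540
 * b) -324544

-5409 * 60 = -324540
a) -324540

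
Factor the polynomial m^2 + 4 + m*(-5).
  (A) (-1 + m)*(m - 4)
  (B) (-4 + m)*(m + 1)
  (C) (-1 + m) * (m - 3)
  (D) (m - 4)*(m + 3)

We need to factor m^2 + 4 + m*(-5).
The factored form is (-1 + m)*(m - 4).
A) (-1 + m)*(m - 4)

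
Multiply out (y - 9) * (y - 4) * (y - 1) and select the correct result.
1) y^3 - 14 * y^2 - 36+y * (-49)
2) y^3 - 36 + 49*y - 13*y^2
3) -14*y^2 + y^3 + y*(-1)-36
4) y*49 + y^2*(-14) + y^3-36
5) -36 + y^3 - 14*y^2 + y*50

Expanding (y - 9) * (y - 4) * (y - 1):
= y*49 + y^2*(-14) + y^3-36
4) y*49 + y^2*(-14) + y^3-36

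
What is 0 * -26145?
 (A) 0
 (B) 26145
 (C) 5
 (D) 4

0 * -26145 = 0
A) 0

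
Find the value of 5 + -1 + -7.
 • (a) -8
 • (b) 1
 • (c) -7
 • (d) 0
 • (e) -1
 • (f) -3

First: 5 + -1 = 4
Then: 4 + -7 = -3
f) -3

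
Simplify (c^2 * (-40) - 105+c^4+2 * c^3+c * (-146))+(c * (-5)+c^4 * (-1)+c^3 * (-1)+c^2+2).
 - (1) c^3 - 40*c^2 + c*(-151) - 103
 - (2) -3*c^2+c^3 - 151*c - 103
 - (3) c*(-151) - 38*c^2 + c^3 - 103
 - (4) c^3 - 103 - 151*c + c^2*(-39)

Adding the polynomials and combining like terms:
(c^2*(-40) - 105 + c^4 + 2*c^3 + c*(-146)) + (c*(-5) + c^4*(-1) + c^3*(-1) + c^2 + 2)
= c^3 - 103 - 151*c + c^2*(-39)
4) c^3 - 103 - 151*c + c^2*(-39)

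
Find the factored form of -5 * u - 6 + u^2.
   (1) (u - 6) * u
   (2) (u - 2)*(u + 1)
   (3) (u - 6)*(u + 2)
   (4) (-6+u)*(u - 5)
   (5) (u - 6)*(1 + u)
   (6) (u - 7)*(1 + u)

We need to factor -5 * u - 6 + u^2.
The factored form is (u - 6)*(1 + u).
5) (u - 6)*(1 + u)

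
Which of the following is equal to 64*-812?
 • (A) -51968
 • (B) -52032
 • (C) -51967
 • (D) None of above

64 * -812 = -51968
A) -51968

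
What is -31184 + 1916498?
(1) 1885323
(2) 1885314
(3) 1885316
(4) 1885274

-31184 + 1916498 = 1885314
2) 1885314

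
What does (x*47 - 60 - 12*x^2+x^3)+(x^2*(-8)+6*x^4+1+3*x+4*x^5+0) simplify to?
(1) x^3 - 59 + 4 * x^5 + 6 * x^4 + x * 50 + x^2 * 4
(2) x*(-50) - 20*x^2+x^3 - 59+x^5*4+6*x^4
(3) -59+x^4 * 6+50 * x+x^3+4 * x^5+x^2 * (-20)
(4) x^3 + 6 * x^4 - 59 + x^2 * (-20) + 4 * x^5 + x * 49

Adding the polynomials and combining like terms:
(x*47 - 60 - 12*x^2 + x^3) + (x^2*(-8) + 6*x^4 + 1 + 3*x + 4*x^5 + 0)
= -59+x^4 * 6+50 * x+x^3+4 * x^5+x^2 * (-20)
3) -59+x^4 * 6+50 * x+x^3+4 * x^5+x^2 * (-20)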